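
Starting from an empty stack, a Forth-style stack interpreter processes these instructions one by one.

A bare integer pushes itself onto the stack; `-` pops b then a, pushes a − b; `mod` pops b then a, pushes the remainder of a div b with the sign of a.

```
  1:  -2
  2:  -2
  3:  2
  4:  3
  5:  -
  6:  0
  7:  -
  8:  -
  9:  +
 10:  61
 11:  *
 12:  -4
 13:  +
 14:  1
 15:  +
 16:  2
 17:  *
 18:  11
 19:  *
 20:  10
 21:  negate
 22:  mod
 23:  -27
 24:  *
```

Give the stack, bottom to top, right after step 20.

-2  -2
-2  -2 -2
2   -2 -2 2
3   -2 -2 2 3
-   -2 -2 -1
0   -2 -2 -1 0
-   -2 -2 -1
-   -2 -1
+   -3
61  -3 61
*   -183
-4  -183 -4
+   -187
1   -187 1
+   -186
2   -186 2
*   -372
11  -372 11
*   -4092
10  -4092 10

[-4092, 10]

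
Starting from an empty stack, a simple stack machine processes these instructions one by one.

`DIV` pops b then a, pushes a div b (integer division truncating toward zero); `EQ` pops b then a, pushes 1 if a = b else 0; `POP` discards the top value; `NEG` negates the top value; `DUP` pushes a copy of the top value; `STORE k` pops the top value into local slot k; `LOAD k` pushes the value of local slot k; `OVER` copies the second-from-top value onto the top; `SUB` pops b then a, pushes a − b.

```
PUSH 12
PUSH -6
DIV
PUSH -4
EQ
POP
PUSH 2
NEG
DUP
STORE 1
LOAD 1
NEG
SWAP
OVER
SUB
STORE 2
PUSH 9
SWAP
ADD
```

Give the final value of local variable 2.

-4

PUSH 12 → 12
PUSH -6 → 12 -6
DIV     → -2
PUSH -4 → -2 -4
EQ      → 0
POP     → (empty)
PUSH 2  → 2
NEG     → -2
DUP     → -2 -2
STORE 1 → -2
LOAD 1  → -2 -2
NEG     → -2 2
SWAP    → 2 -2
OVER    → 2 -2 2
SUB     → 2 -4
STORE 2 → 2
PUSH 9  → 2 9
SWAP    → 9 2
ADD     → 11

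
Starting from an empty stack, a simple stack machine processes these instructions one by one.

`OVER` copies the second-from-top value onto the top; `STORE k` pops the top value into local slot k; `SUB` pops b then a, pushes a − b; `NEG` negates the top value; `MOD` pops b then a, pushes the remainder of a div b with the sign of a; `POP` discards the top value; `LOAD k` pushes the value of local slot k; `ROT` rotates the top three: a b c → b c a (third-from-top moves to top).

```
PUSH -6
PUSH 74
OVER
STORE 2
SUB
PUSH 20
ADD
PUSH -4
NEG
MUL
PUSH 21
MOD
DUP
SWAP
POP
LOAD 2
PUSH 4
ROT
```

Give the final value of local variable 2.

-6

PUSH -6 → [-6]
PUSH 74 → [-6, 74]
OVER    → [-6, 74, -6]
STORE 2 → [-6, 74]
SUB     → [-80]
PUSH 20 → [-80, 20]
ADD     → [-60]
PUSH -4 → [-60, -4]
NEG     → [-60, 4]
MUL     → [-240]
PUSH 21 → [-240, 21]
MOD     → [-9]
DUP     → [-9, -9]
SWAP    → [-9, -9]
POP     → [-9]
LOAD 2  → [-9, -6]
PUSH 4  → [-9, -6, 4]
ROT     → [-6, 4, -9]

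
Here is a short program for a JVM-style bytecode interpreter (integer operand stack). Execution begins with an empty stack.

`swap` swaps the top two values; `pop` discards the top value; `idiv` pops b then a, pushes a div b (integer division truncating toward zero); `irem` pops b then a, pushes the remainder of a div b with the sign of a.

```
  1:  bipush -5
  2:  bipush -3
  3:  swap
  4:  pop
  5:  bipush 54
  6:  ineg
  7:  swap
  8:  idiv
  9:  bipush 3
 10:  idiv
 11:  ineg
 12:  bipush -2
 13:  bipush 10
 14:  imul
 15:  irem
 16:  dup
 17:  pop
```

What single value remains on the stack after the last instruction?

-6

bipush -5  [-5]
bipush -3  [-5, -3]
swap       [-3, -5]
pop        [-3]
bipush 54  [-3, 54]
ineg       [-3, -54]
swap       [-54, -3]
idiv       [18]
bipush 3   [18, 3]
idiv       [6]
ineg       [-6]
bipush -2  [-6, -2]
bipush 10  [-6, -2, 10]
imul       [-6, -20]
irem       [-6]
dup        [-6, -6]
pop        [-6]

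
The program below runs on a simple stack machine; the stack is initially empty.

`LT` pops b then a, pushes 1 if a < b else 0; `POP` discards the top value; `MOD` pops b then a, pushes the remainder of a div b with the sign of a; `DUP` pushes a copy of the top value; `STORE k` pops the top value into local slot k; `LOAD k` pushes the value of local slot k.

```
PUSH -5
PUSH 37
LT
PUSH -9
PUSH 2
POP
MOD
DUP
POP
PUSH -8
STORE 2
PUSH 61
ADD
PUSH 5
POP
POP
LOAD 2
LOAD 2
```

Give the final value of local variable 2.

PUSH -5 -> [-5]
PUSH 37 -> [-5, 37]
LT      -> [1]
PUSH -9 -> [1, -9]
PUSH 2  -> [1, -9, 2]
POP     -> [1, -9]
MOD     -> [1]
DUP     -> [1, 1]
POP     -> [1]
PUSH -8 -> [1, -8]
STORE 2 -> [1]
PUSH 61 -> [1, 61]
ADD     -> [62]
PUSH 5  -> [62, 5]
POP     -> [62]
POP     -> []
LOAD 2  -> [-8]
LOAD 2  -> [-8, -8]

-8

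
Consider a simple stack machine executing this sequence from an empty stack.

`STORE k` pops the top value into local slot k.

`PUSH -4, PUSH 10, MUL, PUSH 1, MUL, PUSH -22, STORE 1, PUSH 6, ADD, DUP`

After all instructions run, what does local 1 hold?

PUSH -4  : [-4]
PUSH 10  : [-4, 10]
MUL      : [-40]
PUSH 1   : [-40, 1]
MUL      : [-40]
PUSH -22 : [-40, -22]
STORE 1  : [-40]
PUSH 6   : [-40, 6]
ADD      : [-34]
DUP      : [-34, -34]

-22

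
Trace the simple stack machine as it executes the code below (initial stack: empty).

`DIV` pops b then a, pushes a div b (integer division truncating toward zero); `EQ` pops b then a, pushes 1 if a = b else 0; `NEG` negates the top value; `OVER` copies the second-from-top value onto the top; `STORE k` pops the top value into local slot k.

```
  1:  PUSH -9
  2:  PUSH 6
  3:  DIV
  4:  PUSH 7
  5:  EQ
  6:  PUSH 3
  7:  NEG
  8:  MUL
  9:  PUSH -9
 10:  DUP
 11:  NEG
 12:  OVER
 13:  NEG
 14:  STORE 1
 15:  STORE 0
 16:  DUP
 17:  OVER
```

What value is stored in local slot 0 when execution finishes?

PUSH -9 : -9
PUSH 6  : -9 6
DIV     : -1
PUSH 7  : -1 7
EQ      : 0
PUSH 3  : 0 3
NEG     : 0 -3
MUL     : 0
PUSH -9 : 0 -9
DUP     : 0 -9 -9
NEG     : 0 -9 9
OVER    : 0 -9 9 -9
NEG     : 0 -9 9 9
STORE 1 : 0 -9 9
STORE 0 : 0 -9
DUP     : 0 -9 -9
OVER    : 0 -9 -9 -9

9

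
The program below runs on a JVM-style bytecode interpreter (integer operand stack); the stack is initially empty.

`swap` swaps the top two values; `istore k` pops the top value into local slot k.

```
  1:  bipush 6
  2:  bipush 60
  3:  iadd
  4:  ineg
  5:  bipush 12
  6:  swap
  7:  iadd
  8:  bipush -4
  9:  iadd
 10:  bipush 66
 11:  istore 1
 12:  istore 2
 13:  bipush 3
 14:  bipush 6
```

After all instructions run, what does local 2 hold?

bipush 6  → 6
bipush 60 → 6 60
iadd      → 66
ineg      → -66
bipush 12 → -66 12
swap      → 12 -66
iadd      → -54
bipush -4 → -54 -4
iadd      → -58
bipush 66 → -58 66
istore 1  → -58
istore 2  → (empty)
bipush 3  → 3
bipush 6  → 3 6

-58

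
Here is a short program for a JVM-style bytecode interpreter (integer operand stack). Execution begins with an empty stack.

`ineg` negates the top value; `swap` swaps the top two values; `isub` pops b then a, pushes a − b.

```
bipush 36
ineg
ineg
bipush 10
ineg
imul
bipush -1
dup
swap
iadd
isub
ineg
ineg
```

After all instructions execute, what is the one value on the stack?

bipush 36 : 36
ineg      : -36
ineg      : 36
bipush 10 : 36 10
ineg      : 36 -10
imul      : -360
bipush -1 : -360 -1
dup       : -360 -1 -1
swap      : -360 -1 -1
iadd      : -360 -2
isub      : -358
ineg      : 358
ineg      : -358

-358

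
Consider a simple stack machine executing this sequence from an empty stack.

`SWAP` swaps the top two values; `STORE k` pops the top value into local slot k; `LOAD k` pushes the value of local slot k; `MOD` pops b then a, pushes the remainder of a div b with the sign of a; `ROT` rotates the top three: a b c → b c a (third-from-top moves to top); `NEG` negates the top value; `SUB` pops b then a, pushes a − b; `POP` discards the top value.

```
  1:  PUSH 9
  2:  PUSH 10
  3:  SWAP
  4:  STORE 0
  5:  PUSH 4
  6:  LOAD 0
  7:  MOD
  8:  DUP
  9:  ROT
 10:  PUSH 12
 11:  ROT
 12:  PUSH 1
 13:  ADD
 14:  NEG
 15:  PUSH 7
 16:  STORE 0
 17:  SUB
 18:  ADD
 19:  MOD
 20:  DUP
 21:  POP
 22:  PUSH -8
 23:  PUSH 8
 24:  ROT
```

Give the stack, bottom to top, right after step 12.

[4, 10, 12, 4, 1]

PUSH 9  : 9
PUSH 10 : 9 10
SWAP    : 10 9
STORE 0 : 10
PUSH 4  : 10 4
LOAD 0  : 10 4 9
MOD     : 10 4
DUP     : 10 4 4
ROT     : 4 4 10
PUSH 12 : 4 4 10 12
ROT     : 4 10 12 4
PUSH 1  : 4 10 12 4 1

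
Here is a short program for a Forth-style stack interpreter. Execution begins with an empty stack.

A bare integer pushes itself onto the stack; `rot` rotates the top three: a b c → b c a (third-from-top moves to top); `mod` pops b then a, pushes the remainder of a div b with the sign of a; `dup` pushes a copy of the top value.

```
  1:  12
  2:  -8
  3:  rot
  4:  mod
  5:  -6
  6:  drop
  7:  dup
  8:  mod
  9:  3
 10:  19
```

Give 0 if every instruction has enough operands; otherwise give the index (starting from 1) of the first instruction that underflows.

3

12 : [12]
-8 : [12, -8]
rot  — needs 3 operands, stack has 2 → underflow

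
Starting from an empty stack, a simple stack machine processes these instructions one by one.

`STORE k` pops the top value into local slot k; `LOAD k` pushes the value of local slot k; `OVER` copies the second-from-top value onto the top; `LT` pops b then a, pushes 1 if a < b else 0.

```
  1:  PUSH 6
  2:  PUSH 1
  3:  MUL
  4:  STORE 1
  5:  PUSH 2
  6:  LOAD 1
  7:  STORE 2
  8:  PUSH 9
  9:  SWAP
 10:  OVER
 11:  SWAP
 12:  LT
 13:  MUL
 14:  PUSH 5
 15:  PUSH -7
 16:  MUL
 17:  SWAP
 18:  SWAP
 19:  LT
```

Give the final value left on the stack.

PUSH 6  : 6
PUSH 1  : 6 1
MUL     : 6
STORE 1 : (empty)
PUSH 2  : 2
LOAD 1  : 2 6
STORE 2 : 2
PUSH 9  : 2 9
SWAP    : 9 2
OVER    : 9 2 9
SWAP    : 9 9 2
LT      : 9 0
MUL     : 0
PUSH 5  : 0 5
PUSH -7 : 0 5 -7
MUL     : 0 -35
SWAP    : -35 0
SWAP    : 0 -35
LT      : 0

0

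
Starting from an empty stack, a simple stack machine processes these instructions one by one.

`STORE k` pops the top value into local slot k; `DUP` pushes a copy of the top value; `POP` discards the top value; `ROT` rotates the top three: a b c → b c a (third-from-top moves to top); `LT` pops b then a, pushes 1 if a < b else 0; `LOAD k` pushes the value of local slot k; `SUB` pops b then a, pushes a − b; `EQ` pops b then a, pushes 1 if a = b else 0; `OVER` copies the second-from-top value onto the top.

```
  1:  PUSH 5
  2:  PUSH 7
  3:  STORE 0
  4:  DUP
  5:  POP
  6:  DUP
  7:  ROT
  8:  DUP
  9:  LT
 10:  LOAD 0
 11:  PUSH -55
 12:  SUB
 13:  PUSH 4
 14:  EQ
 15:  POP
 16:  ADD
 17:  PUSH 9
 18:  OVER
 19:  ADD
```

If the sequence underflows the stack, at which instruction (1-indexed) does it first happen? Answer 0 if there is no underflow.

PUSH 5  : 5
PUSH 7  : 5 7
STORE 0 : 5
DUP     : 5 5
POP     : 5
DUP     : 5 5
ROT  — needs 3 operands, stack has 2 → underflow

7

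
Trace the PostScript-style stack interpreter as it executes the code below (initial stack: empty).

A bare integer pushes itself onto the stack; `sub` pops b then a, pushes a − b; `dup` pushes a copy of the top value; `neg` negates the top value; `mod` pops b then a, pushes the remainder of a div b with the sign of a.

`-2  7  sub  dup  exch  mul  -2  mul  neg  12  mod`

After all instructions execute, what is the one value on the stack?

6

-2    [-2]
7     [-2, 7]
sub   [-9]
dup   [-9, -9]
exch  [-9, -9]
mul   [81]
-2    [81, -2]
mul   [-162]
neg   [162]
12    [162, 12]
mod   [6]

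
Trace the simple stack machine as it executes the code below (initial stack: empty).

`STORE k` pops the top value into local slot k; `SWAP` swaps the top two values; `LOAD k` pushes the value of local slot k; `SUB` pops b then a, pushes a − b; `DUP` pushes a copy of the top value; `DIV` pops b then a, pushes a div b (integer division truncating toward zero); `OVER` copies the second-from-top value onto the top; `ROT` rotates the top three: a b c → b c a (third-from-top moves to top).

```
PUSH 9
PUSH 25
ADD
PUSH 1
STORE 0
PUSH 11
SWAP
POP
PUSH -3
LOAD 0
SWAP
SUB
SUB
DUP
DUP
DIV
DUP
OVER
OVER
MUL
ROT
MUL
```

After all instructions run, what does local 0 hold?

1

PUSH 9  → 9
PUSH 25 → 9 25
ADD     → 34
PUSH 1  → 34 1
STORE 0 → 34
PUSH 11 → 34 11
SWAP    → 11 34
POP     → 11
PUSH -3 → 11 -3
LOAD 0  → 11 -3 1
SWAP    → 11 1 -3
SUB     → 11 4
SUB     → 7
DUP     → 7 7
DUP     → 7 7 7
DIV     → 7 1
DUP     → 7 1 1
OVER    → 7 1 1 1
OVER    → 7 1 1 1 1
MUL     → 7 1 1 1
ROT     → 7 1 1 1
MUL     → 7 1 1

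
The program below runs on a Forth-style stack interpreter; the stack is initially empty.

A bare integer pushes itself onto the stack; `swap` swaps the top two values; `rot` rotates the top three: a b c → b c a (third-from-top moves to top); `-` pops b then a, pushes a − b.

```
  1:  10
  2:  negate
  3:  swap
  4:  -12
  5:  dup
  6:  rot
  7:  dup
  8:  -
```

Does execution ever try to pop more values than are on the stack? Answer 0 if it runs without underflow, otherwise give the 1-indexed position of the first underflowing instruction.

10     → 10
negate → -10
swap  — needs 2 operands, stack has 1 → underflow

3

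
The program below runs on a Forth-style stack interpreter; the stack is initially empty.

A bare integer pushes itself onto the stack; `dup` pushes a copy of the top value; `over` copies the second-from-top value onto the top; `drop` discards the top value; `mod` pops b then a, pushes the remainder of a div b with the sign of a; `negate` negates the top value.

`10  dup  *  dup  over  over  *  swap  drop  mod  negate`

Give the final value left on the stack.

-100

10     : 10
dup    : 10 10
*      : 100
dup    : 100 100
over   : 100 100 100
over   : 100 100 100 100
*      : 100 100 10000
swap   : 100 10000 100
drop   : 100 10000
mod    : 100
negate : -100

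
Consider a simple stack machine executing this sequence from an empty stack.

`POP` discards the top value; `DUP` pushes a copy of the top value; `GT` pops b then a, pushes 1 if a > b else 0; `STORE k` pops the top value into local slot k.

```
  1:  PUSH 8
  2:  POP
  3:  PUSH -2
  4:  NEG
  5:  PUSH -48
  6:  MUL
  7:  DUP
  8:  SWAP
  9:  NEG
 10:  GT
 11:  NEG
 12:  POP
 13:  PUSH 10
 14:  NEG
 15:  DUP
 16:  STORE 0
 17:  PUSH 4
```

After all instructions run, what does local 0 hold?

-10

PUSH 8    [8]
POP       []
PUSH -2   [-2]
NEG       [2]
PUSH -48  [2, -48]
MUL       [-96]
DUP       [-96, -96]
SWAP      [-96, -96]
NEG       [-96, 96]
GT        [0]
NEG       [0]
POP       []
PUSH 10   [10]
NEG       [-10]
DUP       [-10, -10]
STORE 0   [-10]
PUSH 4    [-10, 4]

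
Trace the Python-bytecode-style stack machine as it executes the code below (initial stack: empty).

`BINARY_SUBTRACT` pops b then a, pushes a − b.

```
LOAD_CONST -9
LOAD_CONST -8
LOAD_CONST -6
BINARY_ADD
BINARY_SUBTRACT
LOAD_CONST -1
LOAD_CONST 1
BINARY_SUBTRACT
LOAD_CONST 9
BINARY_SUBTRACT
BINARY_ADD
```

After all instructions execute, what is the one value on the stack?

LOAD_CONST -9   -> [-9]
LOAD_CONST -8   -> [-9, -8]
LOAD_CONST -6   -> [-9, -8, -6]
BINARY_ADD      -> [-9, -14]
BINARY_SUBTRACT -> [5]
LOAD_CONST -1   -> [5, -1]
LOAD_CONST 1    -> [5, -1, 1]
BINARY_SUBTRACT -> [5, -2]
LOAD_CONST 9    -> [5, -2, 9]
BINARY_SUBTRACT -> [5, -11]
BINARY_ADD      -> [-6]

-6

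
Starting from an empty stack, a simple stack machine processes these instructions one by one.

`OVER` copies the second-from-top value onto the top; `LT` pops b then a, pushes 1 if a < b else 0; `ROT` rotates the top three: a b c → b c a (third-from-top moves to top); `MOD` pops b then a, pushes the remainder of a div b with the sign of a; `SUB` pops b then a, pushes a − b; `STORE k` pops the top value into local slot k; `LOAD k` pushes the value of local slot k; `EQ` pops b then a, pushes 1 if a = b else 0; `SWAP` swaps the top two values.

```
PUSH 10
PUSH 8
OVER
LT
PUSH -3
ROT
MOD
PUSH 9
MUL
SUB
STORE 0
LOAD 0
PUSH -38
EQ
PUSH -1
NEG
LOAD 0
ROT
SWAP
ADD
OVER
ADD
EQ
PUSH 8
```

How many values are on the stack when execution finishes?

2

PUSH 10  -> [10]
PUSH 8   -> [10, 8]
OVER     -> [10, 8, 10]
LT       -> [10, 1]
PUSH -3  -> [10, 1, -3]
ROT      -> [1, -3, 10]
MOD      -> [1, -3]
PUSH 9   -> [1, -3, 9]
MUL      -> [1, -27]
SUB      -> [28]
STORE 0  -> []
LOAD 0   -> [28]
PUSH -38 -> [28, -38]
EQ       -> [0]
PUSH -1  -> [0, -1]
NEG      -> [0, 1]
LOAD 0   -> [0, 1, 28]
ROT      -> [1, 28, 0]
SWAP     -> [1, 0, 28]
ADD      -> [1, 28]
OVER     -> [1, 28, 1]
ADD      -> [1, 29]
EQ       -> [0]
PUSH 8   -> [0, 8]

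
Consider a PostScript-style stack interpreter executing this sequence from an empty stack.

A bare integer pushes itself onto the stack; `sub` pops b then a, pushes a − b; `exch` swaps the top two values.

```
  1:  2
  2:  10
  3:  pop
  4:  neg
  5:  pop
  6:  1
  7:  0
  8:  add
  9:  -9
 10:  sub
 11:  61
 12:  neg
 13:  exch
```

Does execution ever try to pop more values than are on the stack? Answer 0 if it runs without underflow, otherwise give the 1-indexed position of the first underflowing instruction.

0

2     2
10    2 10
pop   2
neg   -2
pop   (empty)
1     1
0     1 0
add   1
-9    1 -9
sub   10
61    10 61
neg   10 -61
exch  -61 10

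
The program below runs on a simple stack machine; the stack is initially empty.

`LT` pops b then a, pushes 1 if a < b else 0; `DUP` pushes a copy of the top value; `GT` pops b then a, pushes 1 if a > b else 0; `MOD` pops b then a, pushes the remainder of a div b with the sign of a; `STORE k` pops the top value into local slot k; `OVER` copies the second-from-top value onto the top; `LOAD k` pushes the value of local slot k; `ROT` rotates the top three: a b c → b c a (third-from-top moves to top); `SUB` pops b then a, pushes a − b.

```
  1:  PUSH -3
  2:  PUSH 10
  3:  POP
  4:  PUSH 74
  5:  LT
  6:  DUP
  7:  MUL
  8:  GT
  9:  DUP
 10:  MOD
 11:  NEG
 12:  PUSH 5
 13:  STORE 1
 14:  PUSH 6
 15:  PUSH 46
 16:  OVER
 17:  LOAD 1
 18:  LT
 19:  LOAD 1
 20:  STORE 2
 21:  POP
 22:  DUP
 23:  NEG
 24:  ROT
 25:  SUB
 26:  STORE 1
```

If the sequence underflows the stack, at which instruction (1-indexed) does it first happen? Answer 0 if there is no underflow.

PUSH -3 : -3
PUSH 10 : -3 10
POP     : -3
PUSH 74 : -3 74
LT      : 1
DUP     : 1 1
MUL     : 1
GT  — needs 2 operands, stack has 1 → underflow

8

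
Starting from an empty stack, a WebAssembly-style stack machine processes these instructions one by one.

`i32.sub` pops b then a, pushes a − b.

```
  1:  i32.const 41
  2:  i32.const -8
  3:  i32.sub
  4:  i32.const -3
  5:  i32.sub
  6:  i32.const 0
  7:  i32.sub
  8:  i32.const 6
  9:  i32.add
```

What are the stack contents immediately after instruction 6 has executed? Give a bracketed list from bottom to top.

i32.const 41 → 41
i32.const -8 → 41 -8
i32.sub      → 49
i32.const -3 → 49 -3
i32.sub      → 52
i32.const 0  → 52 0

[52, 0]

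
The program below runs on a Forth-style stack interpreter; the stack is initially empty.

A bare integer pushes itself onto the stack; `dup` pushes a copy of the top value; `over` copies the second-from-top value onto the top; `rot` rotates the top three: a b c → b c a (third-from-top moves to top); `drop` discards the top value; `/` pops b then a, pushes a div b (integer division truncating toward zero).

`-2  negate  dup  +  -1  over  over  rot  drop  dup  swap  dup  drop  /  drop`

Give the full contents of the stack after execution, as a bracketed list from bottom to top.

-2     -> [-2]
negate -> [2]
dup    -> [2, 2]
+      -> [4]
-1     -> [4, -1]
over   -> [4, -1, 4]
over   -> [4, -1, 4, -1]
rot    -> [4, 4, -1, -1]
drop   -> [4, 4, -1]
dup    -> [4, 4, -1, -1]
swap   -> [4, 4, -1, -1]
dup    -> [4, 4, -1, -1, -1]
drop   -> [4, 4, -1, -1]
/      -> [4, 4, 1]
drop   -> [4, 4]

[4, 4]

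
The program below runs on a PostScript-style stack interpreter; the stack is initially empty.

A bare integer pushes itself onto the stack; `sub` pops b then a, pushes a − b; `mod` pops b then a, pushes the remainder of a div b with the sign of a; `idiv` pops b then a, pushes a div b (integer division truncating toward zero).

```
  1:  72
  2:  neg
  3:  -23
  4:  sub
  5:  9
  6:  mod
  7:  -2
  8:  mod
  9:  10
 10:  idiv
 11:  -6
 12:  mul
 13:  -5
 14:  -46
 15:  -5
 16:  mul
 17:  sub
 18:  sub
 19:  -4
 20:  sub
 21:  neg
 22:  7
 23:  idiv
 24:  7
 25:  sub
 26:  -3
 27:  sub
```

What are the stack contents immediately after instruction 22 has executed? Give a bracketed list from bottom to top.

72    [72]
neg   [-72]
-23   [-72, -23]
sub   [-49]
9     [-49, 9]
mod   [-4]
-2    [-4, -2]
mod   [0]
10    [0, 10]
idiv  [0]
-6    [0, -6]
mul   [0]
-5    [0, -5]
-46   [0, -5, -46]
-5    [0, -5, -46, -5]
mul   [0, -5, 230]
sub   [0, -235]
sub   [235]
-4    [235, -4]
sub   [239]
neg   [-239]
7     [-239, 7]

[-239, 7]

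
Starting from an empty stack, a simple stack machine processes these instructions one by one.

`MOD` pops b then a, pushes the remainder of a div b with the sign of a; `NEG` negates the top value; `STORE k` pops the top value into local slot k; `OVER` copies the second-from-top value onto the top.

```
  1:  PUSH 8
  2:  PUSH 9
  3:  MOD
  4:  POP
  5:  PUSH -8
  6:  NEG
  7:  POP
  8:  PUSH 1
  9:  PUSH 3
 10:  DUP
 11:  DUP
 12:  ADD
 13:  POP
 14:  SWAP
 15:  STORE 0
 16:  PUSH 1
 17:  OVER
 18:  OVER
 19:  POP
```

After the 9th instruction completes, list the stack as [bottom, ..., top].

PUSH 8  : [8]
PUSH 9  : [8, 9]
MOD     : [8]
POP     : []
PUSH -8 : [-8]
NEG     : [8]
POP     : []
PUSH 1  : [1]
PUSH 3  : [1, 3]

[1, 3]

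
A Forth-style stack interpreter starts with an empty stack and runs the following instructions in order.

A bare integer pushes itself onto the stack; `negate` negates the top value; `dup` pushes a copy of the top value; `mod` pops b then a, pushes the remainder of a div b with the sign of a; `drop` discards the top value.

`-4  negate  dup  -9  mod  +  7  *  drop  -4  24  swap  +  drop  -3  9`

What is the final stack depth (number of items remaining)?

-4     → [-4]
negate → [4]
dup    → [4, 4]
-9     → [4, 4, -9]
mod    → [4, 4]
+      → [8]
7      → [8, 7]
*      → [56]
drop   → []
-4     → [-4]
24     → [-4, 24]
swap   → [24, -4]
+      → [20]
drop   → []
-3     → [-3]
9      → [-3, 9]

2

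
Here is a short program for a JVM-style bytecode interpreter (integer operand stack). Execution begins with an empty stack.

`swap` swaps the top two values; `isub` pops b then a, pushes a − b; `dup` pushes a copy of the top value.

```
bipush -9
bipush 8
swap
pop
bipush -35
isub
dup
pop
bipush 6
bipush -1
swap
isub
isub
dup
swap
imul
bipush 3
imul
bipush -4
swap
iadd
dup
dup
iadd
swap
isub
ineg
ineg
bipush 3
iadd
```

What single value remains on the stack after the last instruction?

bipush -9  -> [-9]
bipush 8   -> [-9, 8]
swap       -> [8, -9]
pop        -> [8]
bipush -35 -> [8, -35]
isub       -> [43]
dup        -> [43, 43]
pop        -> [43]
bipush 6   -> [43, 6]
bipush -1  -> [43, 6, -1]
swap       -> [43, -1, 6]
isub       -> [43, -7]
isub       -> [50]
dup        -> [50, 50]
swap       -> [50, 50]
imul       -> [2500]
bipush 3   -> [2500, 3]
imul       -> [7500]
bipush -4  -> [7500, -4]
swap       -> [-4, 7500]
iadd       -> [7496]
dup        -> [7496, 7496]
dup        -> [7496, 7496, 7496]
iadd       -> [7496, 14992]
swap       -> [14992, 7496]
isub       -> [7496]
ineg       -> [-7496]
ineg       -> [7496]
bipush 3   -> [7496, 3]
iadd       -> [7499]

7499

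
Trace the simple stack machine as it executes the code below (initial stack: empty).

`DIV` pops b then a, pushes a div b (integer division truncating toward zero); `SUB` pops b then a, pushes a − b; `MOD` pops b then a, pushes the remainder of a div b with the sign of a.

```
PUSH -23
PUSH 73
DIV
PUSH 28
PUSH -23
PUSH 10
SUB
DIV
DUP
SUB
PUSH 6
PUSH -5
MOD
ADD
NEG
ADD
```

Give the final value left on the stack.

PUSH -23 -> [-23]
PUSH 73  -> [-23, 73]
DIV      -> [0]
PUSH 28  -> [0, 28]
PUSH -23 -> [0, 28, -23]
PUSH 10  -> [0, 28, -23, 10]
SUB      -> [0, 28, -33]
DIV      -> [0, 0]
DUP      -> [0, 0, 0]
SUB      -> [0, 0]
PUSH 6   -> [0, 0, 6]
PUSH -5  -> [0, 0, 6, -5]
MOD      -> [0, 0, 1]
ADD      -> [0, 1]
NEG      -> [0, -1]
ADD      -> [-1]

-1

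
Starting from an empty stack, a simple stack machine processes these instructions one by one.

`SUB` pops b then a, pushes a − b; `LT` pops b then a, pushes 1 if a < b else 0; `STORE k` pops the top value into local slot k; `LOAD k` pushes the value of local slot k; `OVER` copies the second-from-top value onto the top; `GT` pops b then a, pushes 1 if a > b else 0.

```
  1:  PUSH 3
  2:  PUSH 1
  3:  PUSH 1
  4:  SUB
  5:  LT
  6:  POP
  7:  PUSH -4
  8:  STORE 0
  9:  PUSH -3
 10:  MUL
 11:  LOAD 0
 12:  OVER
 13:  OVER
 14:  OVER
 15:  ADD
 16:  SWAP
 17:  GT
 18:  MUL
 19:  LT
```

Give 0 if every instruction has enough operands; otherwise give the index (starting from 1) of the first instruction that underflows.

PUSH 3  : [3]
PUSH 1  : [3, 1]
PUSH 1  : [3, 1, 1]
SUB     : [3, 0]
LT      : [0]
POP     : []
PUSH -4 : [-4]
STORE 0 : []
PUSH -3 : [-3]
MUL  — needs 2 operands, stack has 1 → underflow

10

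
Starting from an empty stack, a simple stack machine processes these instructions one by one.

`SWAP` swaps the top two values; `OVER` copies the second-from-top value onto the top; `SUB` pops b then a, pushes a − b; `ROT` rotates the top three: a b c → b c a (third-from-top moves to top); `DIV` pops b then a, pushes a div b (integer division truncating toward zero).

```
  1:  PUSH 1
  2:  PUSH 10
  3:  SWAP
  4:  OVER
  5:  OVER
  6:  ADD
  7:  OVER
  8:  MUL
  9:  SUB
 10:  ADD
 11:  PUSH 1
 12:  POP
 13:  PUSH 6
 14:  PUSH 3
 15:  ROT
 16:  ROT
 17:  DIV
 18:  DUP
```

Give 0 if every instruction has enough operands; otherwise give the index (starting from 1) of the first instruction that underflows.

PUSH 1  : 1
PUSH 10 : 1 10
SWAP    : 10 1
OVER    : 10 1 10
OVER    : 10 1 10 1
ADD     : 10 1 11
OVER    : 10 1 11 1
MUL     : 10 1 11
SUB     : 10 -10
ADD     : 0
PUSH 1  : 0 1
POP     : 0
PUSH 6  : 0 6
PUSH 3  : 0 6 3
ROT     : 6 3 0
ROT     : 3 0 6
DIV     : 3 0
DUP     : 3 0 0

0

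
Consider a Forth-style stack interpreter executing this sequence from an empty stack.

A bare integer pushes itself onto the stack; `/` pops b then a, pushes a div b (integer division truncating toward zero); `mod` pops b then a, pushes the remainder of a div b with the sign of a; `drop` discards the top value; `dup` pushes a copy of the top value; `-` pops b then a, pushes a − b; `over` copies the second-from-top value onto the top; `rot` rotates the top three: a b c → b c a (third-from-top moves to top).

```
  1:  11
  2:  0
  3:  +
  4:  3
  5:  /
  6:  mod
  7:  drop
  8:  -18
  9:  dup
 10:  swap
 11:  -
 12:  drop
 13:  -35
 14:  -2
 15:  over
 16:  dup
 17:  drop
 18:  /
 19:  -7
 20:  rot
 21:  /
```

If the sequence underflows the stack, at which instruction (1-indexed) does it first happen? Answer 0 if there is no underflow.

11 -> [11]
0  -> [11, 0]
+  -> [11]
3  -> [11, 3]
/  -> [3]
mod  — needs 2 operands, stack has 1 → underflow

6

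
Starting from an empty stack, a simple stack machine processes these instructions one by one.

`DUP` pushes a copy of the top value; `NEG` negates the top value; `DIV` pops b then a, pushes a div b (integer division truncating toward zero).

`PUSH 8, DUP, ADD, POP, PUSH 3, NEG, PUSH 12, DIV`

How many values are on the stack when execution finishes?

1

PUSH 8   8
DUP      8 8
ADD      16
POP      (empty)
PUSH 3   3
NEG      -3
PUSH 12  -3 12
DIV      0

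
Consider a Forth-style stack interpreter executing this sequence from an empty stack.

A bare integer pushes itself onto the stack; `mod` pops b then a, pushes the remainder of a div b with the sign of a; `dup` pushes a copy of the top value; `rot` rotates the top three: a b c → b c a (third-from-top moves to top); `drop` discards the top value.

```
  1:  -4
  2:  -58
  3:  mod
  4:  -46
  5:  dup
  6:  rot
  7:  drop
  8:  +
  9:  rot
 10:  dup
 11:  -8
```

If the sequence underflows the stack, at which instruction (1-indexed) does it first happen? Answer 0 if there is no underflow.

-4   : -4
-58  : -4 -58
mod  : -4
-46  : -4 -46
dup  : -4 -46 -46
rot  : -46 -46 -4
drop : -46 -46
+    : -92
rot  — needs 3 operands, stack has 1 → underflow

9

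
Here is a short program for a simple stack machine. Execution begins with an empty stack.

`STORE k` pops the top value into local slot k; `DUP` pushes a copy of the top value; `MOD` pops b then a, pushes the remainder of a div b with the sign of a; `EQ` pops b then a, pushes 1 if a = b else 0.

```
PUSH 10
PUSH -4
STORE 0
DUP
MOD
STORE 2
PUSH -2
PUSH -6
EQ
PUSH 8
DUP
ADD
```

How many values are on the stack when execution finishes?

PUSH 10 -> [10]
PUSH -4 -> [10, -4]
STORE 0 -> [10]
DUP     -> [10, 10]
MOD     -> [0]
STORE 2 -> []
PUSH -2 -> [-2]
PUSH -6 -> [-2, -6]
EQ      -> [0]
PUSH 8  -> [0, 8]
DUP     -> [0, 8, 8]
ADD     -> [0, 16]

2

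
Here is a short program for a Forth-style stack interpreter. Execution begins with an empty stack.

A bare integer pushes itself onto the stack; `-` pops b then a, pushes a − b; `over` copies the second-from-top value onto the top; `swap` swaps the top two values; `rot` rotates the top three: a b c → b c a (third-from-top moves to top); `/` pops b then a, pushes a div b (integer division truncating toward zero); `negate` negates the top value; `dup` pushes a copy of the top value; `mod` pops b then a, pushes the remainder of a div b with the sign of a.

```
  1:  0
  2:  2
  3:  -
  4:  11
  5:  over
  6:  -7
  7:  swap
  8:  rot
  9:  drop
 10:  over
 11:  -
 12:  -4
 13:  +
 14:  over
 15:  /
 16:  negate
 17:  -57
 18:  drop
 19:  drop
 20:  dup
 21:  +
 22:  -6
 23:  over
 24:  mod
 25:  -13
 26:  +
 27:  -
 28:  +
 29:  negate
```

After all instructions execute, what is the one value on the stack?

-3

0      → 0
2      → 0 2
-      → -2
11     → -2 11
over   → -2 11 -2
-7     → -2 11 -2 -7
swap   → -2 11 -7 -2
rot    → -2 -7 -2 11
drop   → -2 -7 -2
over   → -2 -7 -2 -7
-      → -2 -7 5
-4     → -2 -7 5 -4
+      → -2 -7 1
over   → -2 -7 1 -7
/      → -2 -7 0
negate → -2 -7 0
-57    → -2 -7 0 -57
drop   → -2 -7 0
drop   → -2 -7
dup    → -2 -7 -7
+      → -2 -14
-6     → -2 -14 -6
over   → -2 -14 -6 -14
mod    → -2 -14 -6
-13    → -2 -14 -6 -13
+      → -2 -14 -19
-      → -2 5
+      → 3
negate → -3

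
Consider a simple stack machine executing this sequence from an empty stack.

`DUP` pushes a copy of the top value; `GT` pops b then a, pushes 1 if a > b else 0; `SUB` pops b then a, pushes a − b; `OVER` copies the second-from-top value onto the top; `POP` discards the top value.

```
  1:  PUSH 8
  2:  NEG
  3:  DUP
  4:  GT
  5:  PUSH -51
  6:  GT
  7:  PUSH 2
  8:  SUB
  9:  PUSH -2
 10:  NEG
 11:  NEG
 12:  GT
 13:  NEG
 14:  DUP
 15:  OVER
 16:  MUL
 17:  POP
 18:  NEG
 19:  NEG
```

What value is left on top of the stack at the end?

PUSH 8   → [8]
NEG      → [-8]
DUP      → [-8, -8]
GT       → [0]
PUSH -51 → [0, -51]
GT       → [1]
PUSH 2   → [1, 2]
SUB      → [-1]
PUSH -2  → [-1, -2]
NEG      → [-1, 2]
NEG      → [-1, -2]
GT       → [1]
NEG      → [-1]
DUP      → [-1, -1]
OVER     → [-1, -1, -1]
MUL      → [-1, 1]
POP      → [-1]
NEG      → [1]
NEG      → [-1]

-1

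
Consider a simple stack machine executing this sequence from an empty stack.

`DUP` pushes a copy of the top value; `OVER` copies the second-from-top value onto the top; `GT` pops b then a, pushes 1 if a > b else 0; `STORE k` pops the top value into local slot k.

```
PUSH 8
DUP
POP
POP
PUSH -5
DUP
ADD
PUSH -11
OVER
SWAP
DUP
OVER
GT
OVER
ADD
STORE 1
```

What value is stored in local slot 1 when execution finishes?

PUSH 8   → [8]
DUP      → [8, 8]
POP      → [8]
POP      → []
PUSH -5  → [-5]
DUP      → [-5, -5]
ADD      → [-10]
PUSH -11 → [-10, -11]
OVER     → [-10, -11, -10]
SWAP     → [-10, -10, -11]
DUP      → [-10, -10, -11, -11]
OVER     → [-10, -10, -11, -11, -11]
GT       → [-10, -10, -11, 0]
OVER     → [-10, -10, -11, 0, -11]
ADD      → [-10, -10, -11, -11]
STORE 1  → [-10, -10, -11]

-11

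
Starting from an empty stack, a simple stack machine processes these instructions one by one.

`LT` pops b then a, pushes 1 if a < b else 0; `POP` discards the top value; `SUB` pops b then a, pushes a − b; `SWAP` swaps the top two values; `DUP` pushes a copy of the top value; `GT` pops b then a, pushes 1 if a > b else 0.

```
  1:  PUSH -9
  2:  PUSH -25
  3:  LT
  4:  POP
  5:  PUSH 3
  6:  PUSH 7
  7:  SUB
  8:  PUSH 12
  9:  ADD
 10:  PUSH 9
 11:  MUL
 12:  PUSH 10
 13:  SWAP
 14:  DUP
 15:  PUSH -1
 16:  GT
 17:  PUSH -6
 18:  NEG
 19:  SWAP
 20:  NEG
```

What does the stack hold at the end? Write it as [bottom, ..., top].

PUSH -9  → [-9]
PUSH -25 → [-9, -25]
LT       → [0]
POP      → []
PUSH 3   → [3]
PUSH 7   → [3, 7]
SUB      → [-4]
PUSH 12  → [-4, 12]
ADD      → [8]
PUSH 9   → [8, 9]
MUL      → [72]
PUSH 10  → [72, 10]
SWAP     → [10, 72]
DUP      → [10, 72, 72]
PUSH -1  → [10, 72, 72, -1]
GT       → [10, 72, 1]
PUSH -6  → [10, 72, 1, -6]
NEG      → [10, 72, 1, 6]
SWAP     → [10, 72, 6, 1]
NEG      → [10, 72, 6, -1]

[10, 72, 6, -1]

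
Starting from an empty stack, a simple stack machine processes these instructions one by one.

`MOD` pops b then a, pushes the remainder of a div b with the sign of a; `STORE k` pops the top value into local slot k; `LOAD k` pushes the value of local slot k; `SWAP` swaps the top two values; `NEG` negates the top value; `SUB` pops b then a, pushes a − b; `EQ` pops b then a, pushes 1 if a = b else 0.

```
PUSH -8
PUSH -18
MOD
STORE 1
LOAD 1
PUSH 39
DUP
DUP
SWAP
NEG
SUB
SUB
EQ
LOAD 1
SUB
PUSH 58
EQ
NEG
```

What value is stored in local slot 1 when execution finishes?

PUSH -8  → -8
PUSH -18 → -8 -18
MOD      → -8
STORE 1  → (empty)
LOAD 1   → -8
PUSH 39  → -8 39
DUP      → -8 39 39
DUP      → -8 39 39 39
SWAP     → -8 39 39 39
NEG      → -8 39 39 -39
SUB      → -8 39 78
SUB      → -8 -39
EQ       → 0
LOAD 1   → 0 -8
SUB      → 8
PUSH 58  → 8 58
EQ       → 0
NEG      → 0

-8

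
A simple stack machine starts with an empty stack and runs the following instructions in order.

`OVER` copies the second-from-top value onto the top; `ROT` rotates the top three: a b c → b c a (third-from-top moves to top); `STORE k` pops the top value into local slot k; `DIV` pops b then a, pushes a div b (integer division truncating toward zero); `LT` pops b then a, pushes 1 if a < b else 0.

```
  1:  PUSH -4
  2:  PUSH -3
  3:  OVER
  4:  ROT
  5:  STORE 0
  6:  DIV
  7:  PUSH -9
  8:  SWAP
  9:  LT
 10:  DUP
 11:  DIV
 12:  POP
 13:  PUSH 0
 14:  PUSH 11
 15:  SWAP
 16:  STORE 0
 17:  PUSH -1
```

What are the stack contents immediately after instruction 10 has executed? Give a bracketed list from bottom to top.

[1, 1]

PUSH -4 → -4
PUSH -3 → -4 -3
OVER    → -4 -3 -4
ROT     → -3 -4 -4
STORE 0 → -3 -4
DIV     → 0
PUSH -9 → 0 -9
SWAP    → -9 0
LT      → 1
DUP     → 1 1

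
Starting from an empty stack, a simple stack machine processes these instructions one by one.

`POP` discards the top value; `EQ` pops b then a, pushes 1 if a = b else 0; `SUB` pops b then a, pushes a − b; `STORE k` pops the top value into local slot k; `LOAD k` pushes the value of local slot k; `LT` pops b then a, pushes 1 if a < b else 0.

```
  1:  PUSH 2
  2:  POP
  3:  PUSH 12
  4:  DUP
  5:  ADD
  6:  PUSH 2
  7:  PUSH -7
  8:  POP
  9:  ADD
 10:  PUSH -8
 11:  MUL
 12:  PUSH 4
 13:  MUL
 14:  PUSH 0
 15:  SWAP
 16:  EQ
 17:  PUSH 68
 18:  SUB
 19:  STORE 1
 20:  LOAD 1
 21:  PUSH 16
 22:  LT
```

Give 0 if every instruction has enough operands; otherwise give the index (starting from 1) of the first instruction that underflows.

PUSH 2   2
POP      (empty)
PUSH 12  12
DUP      12 12
ADD      24
PUSH 2   24 2
PUSH -7  24 2 -7
POP      24 2
ADD      26
PUSH -8  26 -8
MUL      -208
PUSH 4   -208 4
MUL      -832
PUSH 0   -832 0
SWAP     0 -832
EQ       0
PUSH 68  0 68
SUB      -68
STORE 1  (empty)
LOAD 1   -68
PUSH 16  -68 16
LT       1

0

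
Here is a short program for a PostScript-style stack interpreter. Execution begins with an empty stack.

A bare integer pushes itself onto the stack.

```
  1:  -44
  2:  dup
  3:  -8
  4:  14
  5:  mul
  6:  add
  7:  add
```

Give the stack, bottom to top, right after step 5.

-44 -> -44
dup -> -44 -44
-8  -> -44 -44 -8
14  -> -44 -44 -8 14
mul -> -44 -44 -112

[-44, -44, -112]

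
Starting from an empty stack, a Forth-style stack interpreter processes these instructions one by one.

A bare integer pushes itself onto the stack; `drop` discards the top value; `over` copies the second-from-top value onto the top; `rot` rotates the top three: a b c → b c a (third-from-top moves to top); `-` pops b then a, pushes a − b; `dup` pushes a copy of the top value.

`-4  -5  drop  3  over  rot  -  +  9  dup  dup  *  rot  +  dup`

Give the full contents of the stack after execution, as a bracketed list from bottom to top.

-4   -> -4
-5   -> -4 -5
drop -> -4
3    -> -4 3
over -> -4 3 -4
rot  -> 3 -4 -4
-    -> 3 0
+    -> 3
9    -> 3 9
dup  -> 3 9 9
dup  -> 3 9 9 9
*    -> 3 9 81
rot  -> 9 81 3
+    -> 9 84
dup  -> 9 84 84

[9, 84, 84]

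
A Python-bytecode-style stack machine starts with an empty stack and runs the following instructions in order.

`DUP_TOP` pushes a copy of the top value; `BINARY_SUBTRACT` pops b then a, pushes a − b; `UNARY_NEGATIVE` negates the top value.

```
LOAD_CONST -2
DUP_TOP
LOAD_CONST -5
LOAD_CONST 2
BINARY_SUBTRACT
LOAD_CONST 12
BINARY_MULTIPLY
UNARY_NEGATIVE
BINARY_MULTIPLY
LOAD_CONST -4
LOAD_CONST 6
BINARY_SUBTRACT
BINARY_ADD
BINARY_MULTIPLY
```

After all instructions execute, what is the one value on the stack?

LOAD_CONST -2   → -2
DUP_TOP         → -2 -2
LOAD_CONST -5   → -2 -2 -5
LOAD_CONST 2    → -2 -2 -5 2
BINARY_SUBTRACT → -2 -2 -7
LOAD_CONST 12   → -2 -2 -7 12
BINARY_MULTIPLY → -2 -2 -84
UNARY_NEGATIVE  → -2 -2 84
BINARY_MULTIPLY → -2 -168
LOAD_CONST -4   → -2 -168 -4
LOAD_CONST 6    → -2 -168 -4 6
BINARY_SUBTRACT → -2 -168 -10
BINARY_ADD      → -2 -178
BINARY_MULTIPLY → 356

356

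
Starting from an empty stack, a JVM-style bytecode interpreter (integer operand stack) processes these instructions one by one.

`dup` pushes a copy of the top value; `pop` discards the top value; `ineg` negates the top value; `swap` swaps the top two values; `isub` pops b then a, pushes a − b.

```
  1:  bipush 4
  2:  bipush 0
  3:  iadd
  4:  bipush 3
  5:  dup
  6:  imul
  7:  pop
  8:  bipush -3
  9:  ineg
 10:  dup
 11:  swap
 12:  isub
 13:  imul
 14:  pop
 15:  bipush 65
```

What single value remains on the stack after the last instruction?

65

bipush 4  -> 4
bipush 0  -> 4 0
iadd      -> 4
bipush 3  -> 4 3
dup       -> 4 3 3
imul      -> 4 9
pop       -> 4
bipush -3 -> 4 -3
ineg      -> 4 3
dup       -> 4 3 3
swap      -> 4 3 3
isub      -> 4 0
imul      -> 0
pop       -> (empty)
bipush 65 -> 65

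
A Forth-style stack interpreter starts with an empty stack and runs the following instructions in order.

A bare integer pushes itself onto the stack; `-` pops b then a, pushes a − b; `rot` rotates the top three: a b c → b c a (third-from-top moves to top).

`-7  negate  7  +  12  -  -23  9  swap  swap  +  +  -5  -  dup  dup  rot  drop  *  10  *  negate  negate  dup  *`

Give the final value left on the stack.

240100

-7     : [-7]
negate : [7]
7      : [7, 7]
+      : [14]
12     : [14, 12]
-      : [2]
-23    : [2, -23]
9      : [2, -23, 9]
swap   : [2, 9, -23]
swap   : [2, -23, 9]
+      : [2, -14]
+      : [-12]
-5     : [-12, -5]
-      : [-7]
dup    : [-7, -7]
dup    : [-7, -7, -7]
rot    : [-7, -7, -7]
drop   : [-7, -7]
*      : [49]
10     : [49, 10]
*      : [490]
negate : [-490]
negate : [490]
dup    : [490, 490]
*      : [240100]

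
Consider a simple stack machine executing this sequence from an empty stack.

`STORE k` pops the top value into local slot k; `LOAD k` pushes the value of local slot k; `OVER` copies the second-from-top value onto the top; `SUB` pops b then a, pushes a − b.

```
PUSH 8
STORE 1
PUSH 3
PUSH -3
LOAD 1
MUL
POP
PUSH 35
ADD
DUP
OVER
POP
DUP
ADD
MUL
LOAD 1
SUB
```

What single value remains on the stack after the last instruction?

2880

PUSH 8  : 8
STORE 1 : (empty)
PUSH 3  : 3
PUSH -3 : 3 -3
LOAD 1  : 3 -3 8
MUL     : 3 -24
POP     : 3
PUSH 35 : 3 35
ADD     : 38
DUP     : 38 38
OVER    : 38 38 38
POP     : 38 38
DUP     : 38 38 38
ADD     : 38 76
MUL     : 2888
LOAD 1  : 2888 8
SUB     : 2880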